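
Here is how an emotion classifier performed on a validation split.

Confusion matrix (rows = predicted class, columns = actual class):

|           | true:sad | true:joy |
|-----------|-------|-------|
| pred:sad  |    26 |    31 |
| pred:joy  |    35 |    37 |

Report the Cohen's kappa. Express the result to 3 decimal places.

Observed agreement pₒ = trace/N = 63/129 = 0.4884
Expected agreement pₑ = Σ (rowᵢ·colᵢ)/N² = (61·57 + 68·72)/129² = 0.5032
κ = (pₒ − pₑ)/(1 − pₑ) = (0.4884 − 0.5032)/(1 − 0.5032) = -0.030

-0.030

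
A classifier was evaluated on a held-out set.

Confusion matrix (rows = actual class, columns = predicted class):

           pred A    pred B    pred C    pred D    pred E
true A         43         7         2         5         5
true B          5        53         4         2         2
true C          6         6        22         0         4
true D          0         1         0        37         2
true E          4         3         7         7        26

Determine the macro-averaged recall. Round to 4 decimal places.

0.7107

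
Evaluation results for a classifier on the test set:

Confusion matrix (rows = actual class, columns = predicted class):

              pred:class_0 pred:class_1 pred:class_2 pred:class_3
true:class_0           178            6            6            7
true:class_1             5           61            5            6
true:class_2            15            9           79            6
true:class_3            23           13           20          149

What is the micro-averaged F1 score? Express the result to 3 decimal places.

0.794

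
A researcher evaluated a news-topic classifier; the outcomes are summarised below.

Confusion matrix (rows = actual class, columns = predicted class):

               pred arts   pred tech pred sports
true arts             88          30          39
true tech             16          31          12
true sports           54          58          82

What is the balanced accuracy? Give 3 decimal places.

0.503

Balanced accuracy = mean of per-class recall.
  arts: recall = 88/157 = 0.5605
  tech: recall = 31/59 = 0.5254
  sports: recall = 82/194 = 0.4227
Mean = (0.5605 + 0.5254 + 0.4227) / 3 = 0.503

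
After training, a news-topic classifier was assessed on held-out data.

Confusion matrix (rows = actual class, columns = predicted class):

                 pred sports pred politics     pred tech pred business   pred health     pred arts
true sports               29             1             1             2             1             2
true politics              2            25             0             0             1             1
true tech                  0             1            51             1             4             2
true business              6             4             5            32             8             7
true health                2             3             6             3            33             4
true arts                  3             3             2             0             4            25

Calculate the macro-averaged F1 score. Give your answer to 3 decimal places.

Per-class F1 score (2·TP/(2·TP+FP+FN)):
  sports: TP=29, FP=2+0+6+2+3=13, FN=1+1+2+1+2=7 → 58/78 = 0.7436
  politics: TP=25, FP=1+1+4+3+3=12, FN=2+0+0+1+1=4 → 50/66 = 0.7576
  tech: TP=51, FP=1+0+5+6+2=14, FN=0+1+1+4+2=8 → 102/124 = 0.8226
  business: TP=32, FP=2+0+1+3+0=6, FN=6+4+5+8+7=30 → 64/100 = 0.6400
  health: TP=33, FP=1+1+4+8+4=18, FN=2+3+6+3+4=18 → 66/102 = 0.6471
  arts: TP=25, FP=2+1+2+7+4=16, FN=3+3+2+0+4=12 → 50/78 = 0.6410
Macro-F1 score = mean = (0.7436 + 0.7576 + 0.8226 + 0.6400 + 0.6471 + 0.6410) / 6 = 0.709

0.709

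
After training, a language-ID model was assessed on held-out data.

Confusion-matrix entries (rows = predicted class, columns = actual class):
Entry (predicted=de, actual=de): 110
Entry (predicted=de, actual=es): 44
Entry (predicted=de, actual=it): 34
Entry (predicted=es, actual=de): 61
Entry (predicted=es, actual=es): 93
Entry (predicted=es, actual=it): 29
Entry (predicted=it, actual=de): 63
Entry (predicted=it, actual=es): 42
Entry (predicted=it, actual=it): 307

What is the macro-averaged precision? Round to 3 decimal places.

0.613

Per-class precision (TP/(TP+FP)):
  de: TP=110, FP=44+34=78 → 110/188 = 0.5851
  es: TP=93, FP=61+29=90 → 93/183 = 0.5082
  it: TP=307, FP=63+42=105 → 307/412 = 0.7451
Macro-precision = mean = (0.5851 + 0.5082 + 0.7451) / 3 = 0.613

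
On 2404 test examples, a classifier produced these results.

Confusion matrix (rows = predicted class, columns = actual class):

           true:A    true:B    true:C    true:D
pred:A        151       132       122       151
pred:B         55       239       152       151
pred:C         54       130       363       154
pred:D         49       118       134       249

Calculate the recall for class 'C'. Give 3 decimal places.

0.471

One-vs-rest for 'C': TP = diagonal; FP = other classes predicted 'C'; FN = 'C' predicted as other.
recall = TP/(TP+FN).
C: TP=363, FN=122+152+134=408 → 363/771 = 0.4708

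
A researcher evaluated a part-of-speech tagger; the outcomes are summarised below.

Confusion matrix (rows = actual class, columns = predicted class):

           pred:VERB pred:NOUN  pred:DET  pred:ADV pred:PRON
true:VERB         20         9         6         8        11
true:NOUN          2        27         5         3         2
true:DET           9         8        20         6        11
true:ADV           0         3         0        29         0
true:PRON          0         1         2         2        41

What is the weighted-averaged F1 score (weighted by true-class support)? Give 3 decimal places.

0.585

Per-class F1 score (2·TP/(2·TP+FP+FN)):
  VERB: TP=20, FP=2+9+0+0=11, FN=9+6+8+11=34 → 40/85 = 0.4706
  NOUN: TP=27, FP=9+8+3+1=21, FN=2+5+3+2=12 → 54/87 = 0.6207
  DET: TP=20, FP=6+5+0+2=13, FN=9+8+6+11=34 → 40/87 = 0.4598
  ADV: TP=29, FP=8+3+6+2=19, FN=0+3+0+0=3 → 58/80 = 0.7250
  PRON: TP=41, FP=11+2+11+0=24, FN=0+1+2+2=5 → 82/111 = 0.7387
Weighted-F1 score = Σ (supportᵢ/N)·F1 scoreᵢ with N=225: (54/225)·0.4706 + (39/225)·0.6207 + (54/225)·0.4598 + (32/225)·0.7250 + (46/225)·0.7387 = 0.585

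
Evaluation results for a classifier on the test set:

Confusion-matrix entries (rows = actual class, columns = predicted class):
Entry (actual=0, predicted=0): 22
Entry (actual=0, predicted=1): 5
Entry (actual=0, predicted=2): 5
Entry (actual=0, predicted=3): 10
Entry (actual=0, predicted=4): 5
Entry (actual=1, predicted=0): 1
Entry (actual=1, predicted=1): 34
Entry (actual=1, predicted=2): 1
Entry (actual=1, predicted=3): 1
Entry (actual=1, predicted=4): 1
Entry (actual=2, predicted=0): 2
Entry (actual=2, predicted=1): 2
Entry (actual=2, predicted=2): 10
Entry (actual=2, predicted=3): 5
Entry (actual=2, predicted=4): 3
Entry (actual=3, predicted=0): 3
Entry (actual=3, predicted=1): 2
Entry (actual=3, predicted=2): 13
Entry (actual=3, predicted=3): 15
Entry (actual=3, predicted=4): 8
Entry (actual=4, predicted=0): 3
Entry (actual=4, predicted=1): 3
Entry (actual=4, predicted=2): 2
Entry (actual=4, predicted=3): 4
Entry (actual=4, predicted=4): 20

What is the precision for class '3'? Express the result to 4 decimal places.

0.4286

precision = TP/(TP+FP).
3: TP=15, FP=10+1+5+4=20 → 15/35 = 0.42857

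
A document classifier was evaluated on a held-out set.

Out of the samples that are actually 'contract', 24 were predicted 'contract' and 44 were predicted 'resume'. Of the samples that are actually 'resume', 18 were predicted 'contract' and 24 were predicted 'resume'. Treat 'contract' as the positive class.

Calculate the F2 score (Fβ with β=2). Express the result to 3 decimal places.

0.382

Fβ = (1+β²)·TP / ((1+β²)·TP + β²·FN + FP), with β²=4
= 5·24 / (5·24 + 4·44 + 18) = 0.382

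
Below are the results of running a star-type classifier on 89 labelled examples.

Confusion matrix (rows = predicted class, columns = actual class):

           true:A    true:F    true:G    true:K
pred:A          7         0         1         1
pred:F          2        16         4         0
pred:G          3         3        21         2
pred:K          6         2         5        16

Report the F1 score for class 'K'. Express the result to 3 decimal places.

0.667

One-vs-rest for 'K': TP = diagonal; FP = other classes predicted 'K'; FN = 'K' predicted as other.
F1 score = 2·TP/(2·TP+FP+FN).
K: TP=16, FP=6+2+5=13, FN=1+0+2=3 → 32/48 = 0.6667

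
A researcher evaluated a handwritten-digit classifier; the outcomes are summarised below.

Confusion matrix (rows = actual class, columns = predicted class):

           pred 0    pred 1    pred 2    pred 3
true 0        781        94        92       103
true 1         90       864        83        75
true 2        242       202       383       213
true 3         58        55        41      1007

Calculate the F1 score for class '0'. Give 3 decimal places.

One-vs-rest for '0': TP = diagonal; FP = other classes predicted '0'; FN = '0' predicted as other.
F1 score = 2·TP/(2·TP+FP+FN).
0: TP=781, FP=90+242+58=390, FN=94+92+103=289 → 1562/2241 = 0.6970

0.697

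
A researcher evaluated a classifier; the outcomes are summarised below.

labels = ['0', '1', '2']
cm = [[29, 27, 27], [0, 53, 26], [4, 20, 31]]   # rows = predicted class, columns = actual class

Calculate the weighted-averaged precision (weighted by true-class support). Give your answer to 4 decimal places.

0.5805

Per-class precision (TP/(TP+FP)):
  0: TP=29, FP=27+27=54 → 29/83 = 0.34940
  1: TP=53, FP=0+26=26 → 53/79 = 0.67089
  2: TP=31, FP=4+20=24 → 31/55 = 0.56364
Weighted-precision = Σ (supportᵢ/N)·precisionᵢ with N=217: (33/217)·0.34940 + (100/217)·0.67089 + (84/217)·0.56364 = 0.5805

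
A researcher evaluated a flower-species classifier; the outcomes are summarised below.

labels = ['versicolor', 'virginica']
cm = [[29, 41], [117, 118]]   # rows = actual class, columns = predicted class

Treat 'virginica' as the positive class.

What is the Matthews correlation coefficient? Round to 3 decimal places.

MCC = (TP·TN − FP·FN) / √((TP+FP)(TP+FN)(TN+FP)(TN+FN))
Numerator = 118·29 − 41·117 = -1375
Denominator = √(159·235·70·146) = √381870300 = 19541.5020
MCC = -1375 / 19541.5020 = -0.070

-0.070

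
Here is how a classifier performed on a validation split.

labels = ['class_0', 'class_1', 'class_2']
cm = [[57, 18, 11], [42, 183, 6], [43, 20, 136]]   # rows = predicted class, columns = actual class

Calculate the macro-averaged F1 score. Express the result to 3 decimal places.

0.694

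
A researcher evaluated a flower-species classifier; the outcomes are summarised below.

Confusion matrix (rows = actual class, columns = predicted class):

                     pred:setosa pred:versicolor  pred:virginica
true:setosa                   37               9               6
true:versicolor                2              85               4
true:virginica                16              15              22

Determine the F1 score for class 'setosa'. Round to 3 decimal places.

One-vs-rest for 'setosa': TP = diagonal; FP = other classes predicted 'setosa'; FN = 'setosa' predicted as other.
F1 score = 2·TP/(2·TP+FP+FN).
setosa: TP=37, FP=2+16=18, FN=9+6=15 → 74/107 = 0.6916

0.692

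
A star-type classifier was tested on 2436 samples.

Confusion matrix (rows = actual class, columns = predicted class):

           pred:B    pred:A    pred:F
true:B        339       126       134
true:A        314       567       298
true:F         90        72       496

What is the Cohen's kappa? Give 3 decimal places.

Observed agreement pₒ = trace/N = 1402/2436 = 0.5755
Expected agreement pₑ = Σ (rowᵢ·colᵢ)/N² = (599·743 + 1179·765 + 658·928)/2436² = 0.3299
κ = (pₒ − pₑ)/(1 − pₑ) = (0.5755 − 0.3299)/(1 − 0.3299) = 0.367

0.367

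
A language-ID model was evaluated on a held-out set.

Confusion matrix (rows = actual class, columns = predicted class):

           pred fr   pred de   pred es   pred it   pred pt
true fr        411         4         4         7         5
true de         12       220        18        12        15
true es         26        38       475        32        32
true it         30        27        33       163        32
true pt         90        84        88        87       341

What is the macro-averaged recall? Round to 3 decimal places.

0.720

Per-class recall (TP/(TP+FN)):
  fr: TP=411, FN=4+4+7+5=20 → 411/431 = 0.9536
  de: TP=220, FN=12+18+12+15=57 → 220/277 = 0.7942
  es: TP=475, FN=26+38+32+32=128 → 475/603 = 0.7877
  it: TP=163, FN=30+27+33+32=122 → 163/285 = 0.5719
  pt: TP=341, FN=90+84+88+87=349 → 341/690 = 0.4942
Macro-recall = mean = (0.9536 + 0.7942 + 0.7877 + 0.5719 + 0.4942) / 5 = 0.720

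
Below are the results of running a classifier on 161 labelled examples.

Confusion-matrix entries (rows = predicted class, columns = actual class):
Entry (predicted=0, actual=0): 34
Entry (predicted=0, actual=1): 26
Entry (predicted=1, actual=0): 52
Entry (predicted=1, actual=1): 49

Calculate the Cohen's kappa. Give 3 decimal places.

Observed agreement pₒ = trace/N = 83/161 = 0.5155
Expected agreement pₑ = Σ (rowᵢ·colᵢ)/N² = (86·60 + 75·101)/161² = 0.4913
κ = (pₒ − pₑ)/(1 − pₑ) = (0.5155 − 0.4913)/(1 − 0.4913) = 0.048

0.048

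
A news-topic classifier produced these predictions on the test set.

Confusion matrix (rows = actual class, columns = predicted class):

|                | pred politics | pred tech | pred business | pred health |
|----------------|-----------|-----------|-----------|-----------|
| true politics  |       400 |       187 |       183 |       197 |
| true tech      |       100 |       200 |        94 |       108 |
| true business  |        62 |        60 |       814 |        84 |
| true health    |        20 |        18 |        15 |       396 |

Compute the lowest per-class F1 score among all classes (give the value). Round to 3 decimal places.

Per-class F1 score (2·TP/(2·TP+FP+FN)):
  politics: TP=400, FP=100+62+20=182, FN=187+183+197=567 → 800/1549 = 0.5165
  tech: TP=200, FP=187+60+18=265, FN=100+94+108=302 → 400/967 = 0.4137
  business: TP=814, FP=183+94+15=292, FN=62+60+84=206 → 1628/2126 = 0.7658
  health: TP=396, FP=197+108+84=389, FN=20+18+15=53 → 792/1234 = 0.6418
Lowest is class 'tech' with F1 score = 0.414.

0.414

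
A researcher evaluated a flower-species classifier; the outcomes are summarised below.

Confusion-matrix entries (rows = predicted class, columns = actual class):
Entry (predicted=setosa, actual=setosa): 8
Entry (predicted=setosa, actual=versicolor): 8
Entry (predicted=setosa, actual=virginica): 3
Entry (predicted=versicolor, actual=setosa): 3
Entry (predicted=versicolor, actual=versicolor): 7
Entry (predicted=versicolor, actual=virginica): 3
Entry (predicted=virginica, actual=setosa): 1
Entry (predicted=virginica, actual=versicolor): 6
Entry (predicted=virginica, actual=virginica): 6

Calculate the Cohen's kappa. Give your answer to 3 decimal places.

0.211

Observed agreement pₒ = trace/N = 21/45 = 0.4667
Expected agreement pₑ = Σ (rowᵢ·colᵢ)/N² = (12·19 + 21·13 + 12·13)/45² = 0.3244
κ = (pₒ − pₑ)/(1 − pₑ) = (0.4667 − 0.3244)/(1 − 0.3244) = 0.211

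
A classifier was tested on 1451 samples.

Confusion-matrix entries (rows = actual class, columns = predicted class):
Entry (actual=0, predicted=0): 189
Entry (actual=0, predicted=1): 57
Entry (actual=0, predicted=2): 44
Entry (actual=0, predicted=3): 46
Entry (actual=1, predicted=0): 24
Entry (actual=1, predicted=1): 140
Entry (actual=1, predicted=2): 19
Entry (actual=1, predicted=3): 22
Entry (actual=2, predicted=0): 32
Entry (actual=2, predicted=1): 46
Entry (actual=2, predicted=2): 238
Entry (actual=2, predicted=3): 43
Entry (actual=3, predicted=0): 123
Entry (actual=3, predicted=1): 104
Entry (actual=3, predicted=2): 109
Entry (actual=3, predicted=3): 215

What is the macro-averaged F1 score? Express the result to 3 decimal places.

0.538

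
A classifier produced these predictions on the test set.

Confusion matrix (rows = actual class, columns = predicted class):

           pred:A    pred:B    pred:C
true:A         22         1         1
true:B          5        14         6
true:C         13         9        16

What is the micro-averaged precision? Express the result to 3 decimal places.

0.598

Micro-averaging pools counts across classes: ΣTP=52, ΣFP=35, ΣFN=35.
Micro-precision = TP/(TP+FP) on pooled counts = 0.598 (equals overall accuracy in single-label multiclass).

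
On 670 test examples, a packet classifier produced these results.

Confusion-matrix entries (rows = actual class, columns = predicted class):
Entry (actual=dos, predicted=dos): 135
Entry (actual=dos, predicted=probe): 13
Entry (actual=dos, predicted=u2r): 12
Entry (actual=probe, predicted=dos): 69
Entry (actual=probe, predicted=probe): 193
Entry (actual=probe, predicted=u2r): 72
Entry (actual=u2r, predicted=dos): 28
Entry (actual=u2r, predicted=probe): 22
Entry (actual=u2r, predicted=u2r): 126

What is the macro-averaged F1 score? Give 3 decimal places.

Per-class F1 score (2·TP/(2·TP+FP+FN)):
  dos: TP=135, FP=69+28=97, FN=13+12=25 → 270/392 = 0.6888
  probe: TP=193, FP=13+22=35, FN=69+72=141 → 386/562 = 0.6868
  u2r: TP=126, FP=12+72=84, FN=28+22=50 → 252/386 = 0.6528
Macro-F1 score = mean = (0.6888 + 0.6868 + 0.6528) / 3 = 0.676

0.676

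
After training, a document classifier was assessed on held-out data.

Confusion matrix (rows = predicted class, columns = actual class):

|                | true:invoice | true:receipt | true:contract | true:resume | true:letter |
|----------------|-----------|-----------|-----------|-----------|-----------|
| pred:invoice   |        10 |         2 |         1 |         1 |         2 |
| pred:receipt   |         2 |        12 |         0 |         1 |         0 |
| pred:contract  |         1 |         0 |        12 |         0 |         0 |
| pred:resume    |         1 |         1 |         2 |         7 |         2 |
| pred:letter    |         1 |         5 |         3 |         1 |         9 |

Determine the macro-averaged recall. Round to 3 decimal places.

0.665

Per-class recall (TP/(TP+FN)):
  invoice: TP=10, FN=2+1+1+1=5 → 10/15 = 0.6667
  receipt: TP=12, FN=2+0+1+5=8 → 12/20 = 0.6000
  contract: TP=12, FN=1+0+2+3=6 → 12/18 = 0.6667
  resume: TP=7, FN=1+1+0+1=3 → 7/10 = 0.7000
  letter: TP=9, FN=2+0+0+2=4 → 9/13 = 0.6923
Macro-recall = mean = (0.6667 + 0.6000 + 0.6667 + 0.7000 + 0.6923) / 5 = 0.665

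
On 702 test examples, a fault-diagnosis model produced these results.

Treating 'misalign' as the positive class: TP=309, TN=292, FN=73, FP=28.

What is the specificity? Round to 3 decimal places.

Specificity = TN/(TN+FP) = 292/(292+28) = 0.913

0.913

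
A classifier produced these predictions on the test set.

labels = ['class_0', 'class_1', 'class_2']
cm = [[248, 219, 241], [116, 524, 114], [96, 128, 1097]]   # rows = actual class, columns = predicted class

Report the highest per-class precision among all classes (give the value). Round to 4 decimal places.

Per-class precision (TP/(TP+FP)):
  class_0: TP=248, FP=116+96=212 → 248/460 = 0.53913
  class_1: TP=524, FP=219+128=347 → 524/871 = 0.60161
  class_2: TP=1097, FP=241+114=355 → 1097/1452 = 0.75551
Highest is class 'class_2' with precision = 0.7555.

0.7555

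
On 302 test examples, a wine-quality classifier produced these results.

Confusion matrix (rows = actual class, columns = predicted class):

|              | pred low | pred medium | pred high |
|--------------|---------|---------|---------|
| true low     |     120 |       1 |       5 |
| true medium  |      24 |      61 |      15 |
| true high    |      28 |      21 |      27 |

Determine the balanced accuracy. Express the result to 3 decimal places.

0.639

Balanced accuracy = mean of per-class recall.
  low: recall = 120/126 = 0.9524
  medium: recall = 61/100 = 0.6100
  high: recall = 27/76 = 0.3553
Mean = (0.9524 + 0.6100 + 0.3553) / 3 = 0.639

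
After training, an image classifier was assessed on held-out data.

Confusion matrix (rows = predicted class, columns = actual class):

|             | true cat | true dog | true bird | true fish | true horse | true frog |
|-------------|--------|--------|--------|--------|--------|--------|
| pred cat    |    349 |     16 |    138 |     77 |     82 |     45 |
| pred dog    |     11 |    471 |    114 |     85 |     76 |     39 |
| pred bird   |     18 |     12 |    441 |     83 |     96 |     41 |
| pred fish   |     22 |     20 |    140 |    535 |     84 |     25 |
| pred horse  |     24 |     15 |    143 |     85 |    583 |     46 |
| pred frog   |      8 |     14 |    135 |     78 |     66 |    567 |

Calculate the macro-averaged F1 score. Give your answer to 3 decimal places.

0.620

Per-class F1 score (2·TP/(2·TP+FP+FN)):
  cat: TP=349, FP=16+138+77+82+45=358, FN=11+18+22+24+8=83 → 698/1139 = 0.6128
  dog: TP=471, FP=11+114+85+76+39=325, FN=16+12+20+15+14=77 → 942/1344 = 0.7009
  bird: TP=441, FP=18+12+83+96+41=250, FN=138+114+140+143+135=670 → 882/1802 = 0.4895
  fish: TP=535, FP=22+20+140+84+25=291, FN=77+85+83+85+78=408 → 1070/1769 = 0.6049
  horse: TP=583, FP=24+15+143+85+46=313, FN=82+76+96+84+66=404 → 1166/1883 = 0.6192
  frog: TP=567, FP=8+14+135+78+66=301, FN=45+39+41+25+46=196 → 1134/1631 = 0.6953
Macro-F1 score = mean = (0.6128 + 0.7009 + 0.4895 + 0.6049 + 0.6192 + 0.6953) / 6 = 0.620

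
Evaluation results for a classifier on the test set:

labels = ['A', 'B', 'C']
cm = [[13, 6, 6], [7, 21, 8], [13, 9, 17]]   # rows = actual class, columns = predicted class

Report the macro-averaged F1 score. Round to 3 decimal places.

Per-class F1 score (2·TP/(2·TP+FP+FN)):
  A: TP=13, FP=7+13=20, FN=6+6=12 → 26/58 = 0.4483
  B: TP=21, FP=6+9=15, FN=7+8=15 → 42/72 = 0.5833
  C: TP=17, FP=6+8=14, FN=13+9=22 → 34/70 = 0.4857
Macro-F1 score = mean = (0.4483 + 0.5833 + 0.4857) / 3 = 0.506

0.506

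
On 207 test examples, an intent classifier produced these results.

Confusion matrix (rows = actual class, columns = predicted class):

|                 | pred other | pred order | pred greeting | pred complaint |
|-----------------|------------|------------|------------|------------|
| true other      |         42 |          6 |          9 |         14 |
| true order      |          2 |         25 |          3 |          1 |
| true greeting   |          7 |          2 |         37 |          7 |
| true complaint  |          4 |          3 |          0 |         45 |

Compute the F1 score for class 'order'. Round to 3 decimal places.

F1 score = 2·TP/(2·TP+FP+FN).
order: TP=25, FP=6+2+3=11, FN=2+3+1=6 → 50/67 = 0.7463

0.746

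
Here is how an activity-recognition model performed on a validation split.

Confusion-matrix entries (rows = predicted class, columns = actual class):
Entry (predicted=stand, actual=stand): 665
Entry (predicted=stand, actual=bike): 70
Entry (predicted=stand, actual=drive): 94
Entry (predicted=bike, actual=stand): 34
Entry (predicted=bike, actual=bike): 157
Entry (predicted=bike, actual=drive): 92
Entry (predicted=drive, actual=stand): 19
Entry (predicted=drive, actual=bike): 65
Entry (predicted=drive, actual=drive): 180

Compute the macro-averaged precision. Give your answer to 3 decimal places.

0.680

Per-class precision (TP/(TP+FP)):
  stand: TP=665, FP=70+94=164 → 665/829 = 0.8022
  bike: TP=157, FP=34+92=126 → 157/283 = 0.5548
  drive: TP=180, FP=19+65=84 → 180/264 = 0.6818
Macro-precision = mean = (0.8022 + 0.5548 + 0.6818) / 3 = 0.680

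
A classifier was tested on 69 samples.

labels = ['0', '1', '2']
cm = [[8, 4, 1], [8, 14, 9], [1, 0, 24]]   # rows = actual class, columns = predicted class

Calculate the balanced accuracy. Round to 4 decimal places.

0.6757

Balanced accuracy = mean of per-class recall.
  0: recall = 8/13 = 0.61538
  1: recall = 14/31 = 0.45161
  2: recall = 24/25 = 0.96000
Mean = (0.61538 + 0.45161 + 0.96000) / 3 = 0.6757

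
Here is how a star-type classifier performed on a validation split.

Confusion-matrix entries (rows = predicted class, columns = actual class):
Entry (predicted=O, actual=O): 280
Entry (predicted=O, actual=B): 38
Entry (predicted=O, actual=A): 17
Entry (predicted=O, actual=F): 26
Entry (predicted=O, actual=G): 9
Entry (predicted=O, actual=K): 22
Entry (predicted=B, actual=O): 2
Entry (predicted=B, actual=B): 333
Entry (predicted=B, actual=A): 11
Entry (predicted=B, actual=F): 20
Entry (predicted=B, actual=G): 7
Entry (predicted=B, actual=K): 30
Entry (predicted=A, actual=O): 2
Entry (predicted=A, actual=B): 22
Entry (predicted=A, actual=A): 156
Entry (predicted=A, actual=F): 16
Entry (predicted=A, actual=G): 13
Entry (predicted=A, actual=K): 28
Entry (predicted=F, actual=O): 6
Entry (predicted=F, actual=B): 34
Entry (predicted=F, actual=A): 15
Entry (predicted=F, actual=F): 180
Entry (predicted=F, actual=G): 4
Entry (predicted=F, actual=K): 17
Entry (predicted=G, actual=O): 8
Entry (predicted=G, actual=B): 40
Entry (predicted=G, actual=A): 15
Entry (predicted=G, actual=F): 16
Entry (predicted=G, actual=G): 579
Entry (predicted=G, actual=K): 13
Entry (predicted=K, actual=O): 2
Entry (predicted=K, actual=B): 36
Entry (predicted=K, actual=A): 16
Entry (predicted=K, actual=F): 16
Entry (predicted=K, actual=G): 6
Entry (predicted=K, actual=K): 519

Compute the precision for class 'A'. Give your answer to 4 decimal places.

0.6582

Take TP from the diagonal, FP from the rest of the 'A' prediction marginal, FN from the rest of the 'A' actual marginal.
precision = TP/(TP+FP).
A: TP=156, FP=2+22+16+13+28=81 → 156/237 = 0.65823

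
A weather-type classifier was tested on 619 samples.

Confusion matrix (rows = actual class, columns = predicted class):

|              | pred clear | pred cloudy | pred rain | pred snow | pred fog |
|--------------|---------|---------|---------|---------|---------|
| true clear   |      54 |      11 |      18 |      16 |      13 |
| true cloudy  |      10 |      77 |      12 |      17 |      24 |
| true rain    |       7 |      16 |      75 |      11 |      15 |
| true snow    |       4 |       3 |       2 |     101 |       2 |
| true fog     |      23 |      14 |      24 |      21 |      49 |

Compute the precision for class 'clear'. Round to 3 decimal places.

One-vs-rest for 'clear': TP = diagonal; FP = other classes predicted 'clear'; FN = 'clear' predicted as other.
precision = TP/(TP+FP).
clear: TP=54, FP=10+7+4+23=44 → 54/98 = 0.5510

0.551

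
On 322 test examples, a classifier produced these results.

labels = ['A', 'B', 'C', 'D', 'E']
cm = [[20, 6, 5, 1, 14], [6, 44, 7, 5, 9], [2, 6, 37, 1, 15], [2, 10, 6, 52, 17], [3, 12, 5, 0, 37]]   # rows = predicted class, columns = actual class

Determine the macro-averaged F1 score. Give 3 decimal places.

Per-class F1 score (2·TP/(2·TP+FP+FN)):
  A: TP=20, FP=6+5+1+14=26, FN=6+2+2+3=13 → 40/79 = 0.5063
  B: TP=44, FP=6+7+5+9=27, FN=6+6+10+12=34 → 88/149 = 0.5906
  C: TP=37, FP=2+6+1+15=24, FN=5+7+6+5=23 → 74/121 = 0.6116
  D: TP=52, FP=2+10+6+17=35, FN=1+5+1+0=7 → 104/146 = 0.7123
  E: TP=37, FP=3+12+5+0=20, FN=14+9+15+17=55 → 74/149 = 0.4966
Macro-F1 score = mean = (0.5063 + 0.5906 + 0.6116 + 0.7123 + 0.4966) / 5 = 0.583

0.583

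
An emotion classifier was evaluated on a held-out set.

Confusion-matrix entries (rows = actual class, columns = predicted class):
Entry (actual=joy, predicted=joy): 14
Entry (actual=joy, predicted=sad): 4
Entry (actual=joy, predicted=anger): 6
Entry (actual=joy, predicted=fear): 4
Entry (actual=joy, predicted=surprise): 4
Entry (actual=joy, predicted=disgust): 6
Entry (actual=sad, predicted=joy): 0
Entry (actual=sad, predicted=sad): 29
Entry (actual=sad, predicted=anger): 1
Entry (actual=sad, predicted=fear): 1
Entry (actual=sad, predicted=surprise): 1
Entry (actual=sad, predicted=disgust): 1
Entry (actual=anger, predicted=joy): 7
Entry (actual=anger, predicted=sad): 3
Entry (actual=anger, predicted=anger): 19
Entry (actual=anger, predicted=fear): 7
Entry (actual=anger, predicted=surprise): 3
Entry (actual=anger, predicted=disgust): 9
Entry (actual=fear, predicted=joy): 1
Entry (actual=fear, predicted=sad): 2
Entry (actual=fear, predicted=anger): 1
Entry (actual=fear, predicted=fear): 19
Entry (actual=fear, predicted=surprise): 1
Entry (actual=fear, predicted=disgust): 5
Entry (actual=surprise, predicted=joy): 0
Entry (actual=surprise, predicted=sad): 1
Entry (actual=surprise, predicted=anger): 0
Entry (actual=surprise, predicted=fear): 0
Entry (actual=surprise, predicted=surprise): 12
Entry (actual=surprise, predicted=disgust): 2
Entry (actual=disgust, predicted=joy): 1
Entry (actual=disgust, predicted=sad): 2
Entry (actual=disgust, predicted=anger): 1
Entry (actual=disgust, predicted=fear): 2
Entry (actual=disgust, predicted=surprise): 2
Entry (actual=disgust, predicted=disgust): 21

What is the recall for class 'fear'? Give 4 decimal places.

0.6552

Take TP from the diagonal, FP from the rest of the 'fear' prediction marginal, FN from the rest of the 'fear' actual marginal.
recall = TP/(TP+FN).
fear: TP=19, FN=1+2+1+1+5=10 → 19/29 = 0.65517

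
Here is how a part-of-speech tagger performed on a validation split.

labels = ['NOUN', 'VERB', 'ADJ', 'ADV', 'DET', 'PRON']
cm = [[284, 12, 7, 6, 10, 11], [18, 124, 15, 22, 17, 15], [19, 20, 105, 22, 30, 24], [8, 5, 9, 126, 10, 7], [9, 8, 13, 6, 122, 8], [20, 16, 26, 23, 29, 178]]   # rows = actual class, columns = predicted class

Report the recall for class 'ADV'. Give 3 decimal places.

0.764

Treat 'ADV' as positive and all other classes as negative.
recall = TP/(TP+FN).
ADV: TP=126, FN=8+5+9+10+7=39 → 126/165 = 0.7636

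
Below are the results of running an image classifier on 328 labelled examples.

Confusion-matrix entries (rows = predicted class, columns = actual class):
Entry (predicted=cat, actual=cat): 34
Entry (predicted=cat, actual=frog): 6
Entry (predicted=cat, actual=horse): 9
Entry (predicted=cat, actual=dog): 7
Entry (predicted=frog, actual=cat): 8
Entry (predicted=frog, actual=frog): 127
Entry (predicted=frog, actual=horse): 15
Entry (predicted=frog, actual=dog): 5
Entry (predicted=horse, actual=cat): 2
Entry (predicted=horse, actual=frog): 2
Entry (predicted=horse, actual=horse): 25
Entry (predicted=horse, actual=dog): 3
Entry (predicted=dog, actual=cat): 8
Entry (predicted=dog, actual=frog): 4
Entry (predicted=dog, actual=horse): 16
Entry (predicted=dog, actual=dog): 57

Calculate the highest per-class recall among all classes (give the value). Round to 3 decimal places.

Per-class recall (TP/(TP+FN)):
  cat: TP=34, FN=8+2+8=18 → 34/52 = 0.6538
  frog: TP=127, FN=6+2+4=12 → 127/139 = 0.9137
  horse: TP=25, FN=9+15+16=40 → 25/65 = 0.3846
  dog: TP=57, FN=7+5+3=15 → 57/72 = 0.7917
Highest is class 'frog' with recall = 0.914.

0.914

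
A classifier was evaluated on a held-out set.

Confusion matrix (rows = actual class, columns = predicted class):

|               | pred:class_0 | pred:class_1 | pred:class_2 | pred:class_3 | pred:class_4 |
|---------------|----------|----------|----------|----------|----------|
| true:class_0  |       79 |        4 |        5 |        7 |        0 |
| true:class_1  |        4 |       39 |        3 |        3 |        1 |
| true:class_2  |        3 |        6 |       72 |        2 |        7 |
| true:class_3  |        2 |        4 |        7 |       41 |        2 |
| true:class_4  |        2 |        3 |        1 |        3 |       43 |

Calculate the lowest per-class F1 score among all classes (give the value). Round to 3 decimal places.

0.732

Per-class F1 score (2·TP/(2·TP+FP+FN)):
  class_0: TP=79, FP=4+3+2+2=11, FN=4+5+7+0=16 → 158/185 = 0.8541
  class_1: TP=39, FP=4+6+4+3=17, FN=4+3+3+1=11 → 78/106 = 0.7358
  class_2: TP=72, FP=5+3+7+1=16, FN=3+6+2+7=18 → 144/178 = 0.8090
  class_3: TP=41, FP=7+3+2+3=15, FN=2+4+7+2=15 → 82/112 = 0.7321
  class_4: TP=43, FP=0+1+7+2=10, FN=2+3+1+3=9 → 86/105 = 0.8190
Lowest is class 'class_3' with F1 score = 0.732.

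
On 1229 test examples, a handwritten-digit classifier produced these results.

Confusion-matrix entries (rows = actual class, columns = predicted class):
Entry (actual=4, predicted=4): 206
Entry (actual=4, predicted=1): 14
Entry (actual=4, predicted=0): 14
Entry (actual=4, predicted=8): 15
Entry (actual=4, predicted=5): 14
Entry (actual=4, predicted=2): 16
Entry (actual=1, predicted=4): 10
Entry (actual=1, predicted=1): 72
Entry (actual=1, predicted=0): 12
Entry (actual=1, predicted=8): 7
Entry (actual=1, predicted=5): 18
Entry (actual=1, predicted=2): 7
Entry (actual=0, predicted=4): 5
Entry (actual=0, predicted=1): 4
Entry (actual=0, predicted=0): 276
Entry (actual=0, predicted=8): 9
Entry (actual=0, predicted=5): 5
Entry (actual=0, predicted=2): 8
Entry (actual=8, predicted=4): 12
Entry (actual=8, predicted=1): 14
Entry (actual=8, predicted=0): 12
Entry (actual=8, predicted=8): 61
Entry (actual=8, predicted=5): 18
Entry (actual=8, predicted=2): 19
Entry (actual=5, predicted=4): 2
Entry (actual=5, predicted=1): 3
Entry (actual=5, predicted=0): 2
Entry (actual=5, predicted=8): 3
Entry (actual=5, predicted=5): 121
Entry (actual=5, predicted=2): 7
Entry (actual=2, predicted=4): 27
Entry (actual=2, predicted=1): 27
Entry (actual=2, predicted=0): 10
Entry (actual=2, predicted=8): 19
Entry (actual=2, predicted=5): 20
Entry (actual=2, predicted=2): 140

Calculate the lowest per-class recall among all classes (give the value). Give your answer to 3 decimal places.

Per-class recall (TP/(TP+FN)):
  4: TP=206, FN=14+14+15+14+16=73 → 206/279 = 0.7384
  1: TP=72, FN=10+12+7+18+7=54 → 72/126 = 0.5714
  0: TP=276, FN=5+4+9+5+8=31 → 276/307 = 0.8990
  8: TP=61, FN=12+14+12+18+19=75 → 61/136 = 0.4485
  5: TP=121, FN=2+3+2+3+7=17 → 121/138 = 0.8768
  2: TP=140, FN=27+27+10+19+20=103 → 140/243 = 0.5761
Lowest is class '8' with recall = 0.449.

0.449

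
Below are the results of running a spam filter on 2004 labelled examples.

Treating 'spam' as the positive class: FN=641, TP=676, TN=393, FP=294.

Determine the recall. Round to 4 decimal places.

Recall = TP/(TP+FN) = 676/(676+641) = 676/1317 = 0.5133

0.5133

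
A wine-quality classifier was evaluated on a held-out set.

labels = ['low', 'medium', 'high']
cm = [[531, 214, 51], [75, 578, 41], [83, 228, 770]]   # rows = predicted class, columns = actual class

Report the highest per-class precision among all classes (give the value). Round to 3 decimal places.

Per-class precision (TP/(TP+FP)):
  low: TP=531, FP=214+51=265 → 531/796 = 0.6671
  medium: TP=578, FP=75+41=116 → 578/694 = 0.8329
  high: TP=770, FP=83+228=311 → 770/1081 = 0.7123
Highest is class 'medium' with precision = 0.833.

0.833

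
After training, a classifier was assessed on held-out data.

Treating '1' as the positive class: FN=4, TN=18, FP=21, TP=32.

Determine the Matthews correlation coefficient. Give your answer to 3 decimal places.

0.385

MCC = (TP·TN − FP·FN) / √((TP+FP)(TP+FN)(TN+FP)(TN+FN))
Numerator = 32·18 − 21·4 = 492
Denominator = √(53·36·39·22) = √1637064 = 1279.4780
MCC = 492 / 1279.4780 = 0.385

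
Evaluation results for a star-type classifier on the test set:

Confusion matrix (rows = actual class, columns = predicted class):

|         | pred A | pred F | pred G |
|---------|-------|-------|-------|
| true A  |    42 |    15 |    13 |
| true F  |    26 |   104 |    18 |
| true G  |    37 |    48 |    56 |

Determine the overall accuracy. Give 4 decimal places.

Accuracy = trace / total = (42+104+56=202) / 359 = 202/359 = 0.5627

0.5627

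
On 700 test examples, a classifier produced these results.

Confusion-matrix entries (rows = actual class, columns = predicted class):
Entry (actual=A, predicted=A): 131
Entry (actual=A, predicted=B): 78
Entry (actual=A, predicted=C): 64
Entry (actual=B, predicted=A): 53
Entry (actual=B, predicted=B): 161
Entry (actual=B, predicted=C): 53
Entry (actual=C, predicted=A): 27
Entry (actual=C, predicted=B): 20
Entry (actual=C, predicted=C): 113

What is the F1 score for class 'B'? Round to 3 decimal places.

Take TP from the diagonal, FP from the rest of the 'B' prediction marginal, FN from the rest of the 'B' actual marginal.
F1 score = 2·TP/(2·TP+FP+FN).
B: TP=161, FP=78+20=98, FN=53+53=106 → 322/526 = 0.6122

0.612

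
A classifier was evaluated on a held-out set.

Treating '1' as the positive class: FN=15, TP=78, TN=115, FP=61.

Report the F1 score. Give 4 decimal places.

0.6724

Precision = TP/(TP+FP) = 78/139 = 0.5612
Recall = TP/(TP+FN) = 78/93 = 0.8387
F1 = 2·TP/(2·TP+FP+FN) = 156/232 = 0.6724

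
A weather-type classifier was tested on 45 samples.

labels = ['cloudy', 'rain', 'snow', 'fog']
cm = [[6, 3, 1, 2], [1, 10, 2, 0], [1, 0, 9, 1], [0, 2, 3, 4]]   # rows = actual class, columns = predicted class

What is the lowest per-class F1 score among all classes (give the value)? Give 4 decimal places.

Per-class F1 score (2·TP/(2·TP+FP+FN)):
  cloudy: TP=6, FP=1+1+0=2, FN=3+1+2=6 → 12/20 = 0.60000
  rain: TP=10, FP=3+0+2=5, FN=1+2+0=3 → 20/28 = 0.71429
  snow: TP=9, FP=1+2+3=6, FN=1+0+1=2 → 18/26 = 0.69231
  fog: TP=4, FP=2+0+1=3, FN=0+2+3=5 → 8/16 = 0.50000
Lowest is class 'fog' with F1 score = 0.5000.

0.5000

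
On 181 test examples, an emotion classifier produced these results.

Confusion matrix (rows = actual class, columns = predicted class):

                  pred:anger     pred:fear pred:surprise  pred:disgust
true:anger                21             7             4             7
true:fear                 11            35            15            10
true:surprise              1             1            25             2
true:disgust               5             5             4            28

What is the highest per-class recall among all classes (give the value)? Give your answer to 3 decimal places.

Per-class recall (TP/(TP+FN)):
  anger: TP=21, FN=7+4+7=18 → 21/39 = 0.5385
  fear: TP=35, FN=11+15+10=36 → 35/71 = 0.4930
  surprise: TP=25, FN=1+1+2=4 → 25/29 = 0.8621
  disgust: TP=28, FN=5+5+4=14 → 28/42 = 0.6667
Highest is class 'surprise' with recall = 0.862.

0.862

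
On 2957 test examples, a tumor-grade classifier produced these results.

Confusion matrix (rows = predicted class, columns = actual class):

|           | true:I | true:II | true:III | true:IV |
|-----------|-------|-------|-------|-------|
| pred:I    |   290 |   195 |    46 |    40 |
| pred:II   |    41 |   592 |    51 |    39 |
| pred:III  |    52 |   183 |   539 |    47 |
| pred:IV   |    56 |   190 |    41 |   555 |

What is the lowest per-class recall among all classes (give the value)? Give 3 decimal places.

0.510

Per-class recall (TP/(TP+FN)):
  I: TP=290, FN=41+52+56=149 → 290/439 = 0.6606
  II: TP=592, FN=195+183+190=568 → 592/1160 = 0.5103
  III: TP=539, FN=46+51+41=138 → 539/677 = 0.7962
  IV: TP=555, FN=40+39+47=126 → 555/681 = 0.8150
Lowest is class 'II' with recall = 0.510.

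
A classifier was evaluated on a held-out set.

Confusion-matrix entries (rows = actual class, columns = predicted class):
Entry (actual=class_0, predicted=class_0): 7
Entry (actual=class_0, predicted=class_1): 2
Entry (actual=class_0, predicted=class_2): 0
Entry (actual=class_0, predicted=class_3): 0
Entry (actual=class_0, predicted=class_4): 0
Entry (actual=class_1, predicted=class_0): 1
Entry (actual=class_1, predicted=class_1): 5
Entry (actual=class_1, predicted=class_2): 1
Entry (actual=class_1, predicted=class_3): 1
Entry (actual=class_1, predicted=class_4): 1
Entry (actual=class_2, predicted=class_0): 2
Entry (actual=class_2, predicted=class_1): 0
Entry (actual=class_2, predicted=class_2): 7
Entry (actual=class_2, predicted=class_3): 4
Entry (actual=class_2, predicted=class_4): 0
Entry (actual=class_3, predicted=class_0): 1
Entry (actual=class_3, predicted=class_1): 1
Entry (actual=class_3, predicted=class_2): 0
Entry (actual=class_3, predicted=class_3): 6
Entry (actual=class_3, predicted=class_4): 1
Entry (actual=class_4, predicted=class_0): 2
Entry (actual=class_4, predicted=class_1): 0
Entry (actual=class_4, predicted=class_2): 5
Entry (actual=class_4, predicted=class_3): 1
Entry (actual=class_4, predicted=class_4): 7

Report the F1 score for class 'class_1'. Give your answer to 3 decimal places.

0.588

Take TP from the diagonal, FP from the rest of the 'class_1' prediction marginal, FN from the rest of the 'class_1' actual marginal.
F1 score = 2·TP/(2·TP+FP+FN).
class_1: TP=5, FP=2+0+1+0=3, FN=1+1+1+1=4 → 10/17 = 0.5882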